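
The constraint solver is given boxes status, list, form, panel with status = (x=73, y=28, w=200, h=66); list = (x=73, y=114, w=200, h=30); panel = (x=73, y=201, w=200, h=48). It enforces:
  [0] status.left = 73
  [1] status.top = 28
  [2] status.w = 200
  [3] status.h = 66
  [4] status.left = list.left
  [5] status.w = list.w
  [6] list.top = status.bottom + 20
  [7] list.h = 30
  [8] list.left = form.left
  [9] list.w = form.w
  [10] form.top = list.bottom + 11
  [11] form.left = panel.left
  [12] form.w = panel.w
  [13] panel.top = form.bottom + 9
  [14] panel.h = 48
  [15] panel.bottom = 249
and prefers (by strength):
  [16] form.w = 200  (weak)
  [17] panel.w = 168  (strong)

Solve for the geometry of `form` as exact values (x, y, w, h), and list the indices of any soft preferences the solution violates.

form = (x=73, y=155, w=200, h=37)
violated soft preferences: 17

1. form.x = 73  [list.left = form.left]
2. form.w = 200  [list.w = form.w]
3. form.y = 155  [form.top = list.bottom + 11]
4. form.h = 37  [panel.top = form.bottom + 9]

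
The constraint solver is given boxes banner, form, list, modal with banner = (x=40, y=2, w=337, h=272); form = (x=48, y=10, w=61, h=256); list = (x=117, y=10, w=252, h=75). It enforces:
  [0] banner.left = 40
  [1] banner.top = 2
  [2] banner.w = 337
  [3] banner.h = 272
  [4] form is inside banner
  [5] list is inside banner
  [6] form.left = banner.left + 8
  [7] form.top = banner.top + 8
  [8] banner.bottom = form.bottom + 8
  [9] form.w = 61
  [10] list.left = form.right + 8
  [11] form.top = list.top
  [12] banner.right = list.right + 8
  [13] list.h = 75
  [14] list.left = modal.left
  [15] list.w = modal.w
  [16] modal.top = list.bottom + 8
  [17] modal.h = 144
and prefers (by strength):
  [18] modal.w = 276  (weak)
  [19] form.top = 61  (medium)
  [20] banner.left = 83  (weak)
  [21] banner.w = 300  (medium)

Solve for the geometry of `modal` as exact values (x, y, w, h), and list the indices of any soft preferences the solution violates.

modal = (x=117, y=93, w=252, h=144)
violated soft preferences: 18, 19, 20, 21

1. modal.x = 117  [list.left = modal.left]
2. modal.w = 252  [list.w = modal.w]
3. modal.y = 93  [modal.top = list.bottom + 8]
4. modal.h = 144  [modal.h = 144]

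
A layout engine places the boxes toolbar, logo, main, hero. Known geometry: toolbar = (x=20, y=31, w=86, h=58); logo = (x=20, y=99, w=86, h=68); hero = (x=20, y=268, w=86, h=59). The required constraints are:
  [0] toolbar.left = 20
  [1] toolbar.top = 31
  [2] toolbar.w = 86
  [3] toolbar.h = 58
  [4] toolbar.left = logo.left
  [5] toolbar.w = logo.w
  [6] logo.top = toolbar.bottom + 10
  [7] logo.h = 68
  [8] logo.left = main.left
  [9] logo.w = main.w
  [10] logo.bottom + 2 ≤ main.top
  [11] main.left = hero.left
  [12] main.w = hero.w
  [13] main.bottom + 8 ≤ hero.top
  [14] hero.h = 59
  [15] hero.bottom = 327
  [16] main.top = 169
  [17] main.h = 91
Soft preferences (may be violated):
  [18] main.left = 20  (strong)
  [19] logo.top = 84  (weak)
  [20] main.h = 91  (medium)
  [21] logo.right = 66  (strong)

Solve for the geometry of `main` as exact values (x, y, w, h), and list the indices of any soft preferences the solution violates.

main = (x=20, y=169, w=86, h=91)
violated soft preferences: 19, 21

1. main.x = 20  [logo.left = main.left]
2. main.w = 86  [logo.w = main.w]
3. main.y = 169  [main.top = 169]
4. main.h = 91  [main.h = 91]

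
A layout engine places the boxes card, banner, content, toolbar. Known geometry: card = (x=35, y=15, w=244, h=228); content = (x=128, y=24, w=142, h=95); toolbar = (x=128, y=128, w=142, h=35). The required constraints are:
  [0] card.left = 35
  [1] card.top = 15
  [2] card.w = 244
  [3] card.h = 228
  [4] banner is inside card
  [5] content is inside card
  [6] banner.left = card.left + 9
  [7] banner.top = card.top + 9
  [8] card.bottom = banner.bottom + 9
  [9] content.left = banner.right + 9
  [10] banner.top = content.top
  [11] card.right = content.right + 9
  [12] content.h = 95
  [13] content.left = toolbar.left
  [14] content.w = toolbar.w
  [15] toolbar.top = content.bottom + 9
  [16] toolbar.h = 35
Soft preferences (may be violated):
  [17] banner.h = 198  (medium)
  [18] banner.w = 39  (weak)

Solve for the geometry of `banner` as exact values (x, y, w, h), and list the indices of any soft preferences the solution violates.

banner = (x=44, y=24, w=75, h=210)
violated soft preferences: 17, 18

1. banner.x = 44  [banner.left = card.left + 9]
2. banner.y = 24  [banner.top = card.top + 9]
3. banner.h = 210  [card.bottom = banner.bottom + 9]
4. banner.w = 75  [content.left = banner.right + 9]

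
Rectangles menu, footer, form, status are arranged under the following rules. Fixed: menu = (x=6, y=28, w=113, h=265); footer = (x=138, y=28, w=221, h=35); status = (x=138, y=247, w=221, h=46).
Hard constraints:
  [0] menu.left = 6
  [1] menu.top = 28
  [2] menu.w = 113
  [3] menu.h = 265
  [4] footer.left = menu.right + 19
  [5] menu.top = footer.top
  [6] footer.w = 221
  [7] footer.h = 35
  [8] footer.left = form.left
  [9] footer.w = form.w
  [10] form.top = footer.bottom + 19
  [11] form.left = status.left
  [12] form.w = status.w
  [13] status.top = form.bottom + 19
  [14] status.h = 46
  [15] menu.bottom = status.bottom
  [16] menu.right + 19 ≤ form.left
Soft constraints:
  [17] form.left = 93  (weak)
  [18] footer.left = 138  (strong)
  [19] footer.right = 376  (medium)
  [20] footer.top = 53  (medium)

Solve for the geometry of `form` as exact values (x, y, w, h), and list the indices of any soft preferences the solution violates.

1. form.x = 138  [footer.left = form.left]
2. form.w = 221  [footer.w = form.w]
3. form.y = 82  [form.top = footer.bottom + 19]
4. form.h = 146  [status.top = form.bottom + 19]

form = (x=138, y=82, w=221, h=146)
violated soft preferences: 17, 19, 20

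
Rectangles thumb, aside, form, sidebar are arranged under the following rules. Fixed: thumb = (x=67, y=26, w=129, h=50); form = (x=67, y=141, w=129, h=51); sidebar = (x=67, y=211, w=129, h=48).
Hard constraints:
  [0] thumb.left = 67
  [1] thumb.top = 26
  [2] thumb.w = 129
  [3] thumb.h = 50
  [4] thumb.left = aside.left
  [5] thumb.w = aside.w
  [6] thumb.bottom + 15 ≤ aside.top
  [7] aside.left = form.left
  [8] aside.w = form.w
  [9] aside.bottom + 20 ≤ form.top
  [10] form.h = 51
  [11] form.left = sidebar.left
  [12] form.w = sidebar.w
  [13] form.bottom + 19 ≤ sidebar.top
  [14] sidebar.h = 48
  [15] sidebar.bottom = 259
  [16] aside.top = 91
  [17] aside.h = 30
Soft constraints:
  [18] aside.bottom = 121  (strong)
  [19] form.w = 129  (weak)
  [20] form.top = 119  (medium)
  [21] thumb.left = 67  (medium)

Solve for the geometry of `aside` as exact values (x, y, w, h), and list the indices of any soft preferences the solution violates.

1. aside.x = 67  [thumb.left = aside.left]
2. aside.w = 129  [thumb.w = aside.w]
3. aside.y = 91  [aside.top = 91]
4. aside.h = 30  [aside.h = 30]

aside = (x=67, y=91, w=129, h=30)
violated soft preferences: 20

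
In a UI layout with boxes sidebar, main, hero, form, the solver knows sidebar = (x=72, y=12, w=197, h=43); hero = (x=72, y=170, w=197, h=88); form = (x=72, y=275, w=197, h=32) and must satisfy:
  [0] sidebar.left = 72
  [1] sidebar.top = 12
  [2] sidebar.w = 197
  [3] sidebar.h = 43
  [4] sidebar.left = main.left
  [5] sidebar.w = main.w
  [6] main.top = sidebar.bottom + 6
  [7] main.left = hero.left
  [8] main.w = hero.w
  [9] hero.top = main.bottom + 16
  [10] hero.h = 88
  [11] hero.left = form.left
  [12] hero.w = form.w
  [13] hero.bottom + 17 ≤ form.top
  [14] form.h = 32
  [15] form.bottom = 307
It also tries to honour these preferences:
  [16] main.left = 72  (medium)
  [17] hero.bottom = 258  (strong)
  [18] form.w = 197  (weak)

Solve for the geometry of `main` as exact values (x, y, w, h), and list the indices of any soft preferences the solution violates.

1. main.x = 72  [sidebar.left = main.left]
2. main.w = 197  [sidebar.w = main.w]
3. main.y = 61  [main.top = sidebar.bottom + 6]
4. main.h = 93  [hero.top = main.bottom + 16]

main = (x=72, y=61, w=197, h=93)
violated soft preferences: none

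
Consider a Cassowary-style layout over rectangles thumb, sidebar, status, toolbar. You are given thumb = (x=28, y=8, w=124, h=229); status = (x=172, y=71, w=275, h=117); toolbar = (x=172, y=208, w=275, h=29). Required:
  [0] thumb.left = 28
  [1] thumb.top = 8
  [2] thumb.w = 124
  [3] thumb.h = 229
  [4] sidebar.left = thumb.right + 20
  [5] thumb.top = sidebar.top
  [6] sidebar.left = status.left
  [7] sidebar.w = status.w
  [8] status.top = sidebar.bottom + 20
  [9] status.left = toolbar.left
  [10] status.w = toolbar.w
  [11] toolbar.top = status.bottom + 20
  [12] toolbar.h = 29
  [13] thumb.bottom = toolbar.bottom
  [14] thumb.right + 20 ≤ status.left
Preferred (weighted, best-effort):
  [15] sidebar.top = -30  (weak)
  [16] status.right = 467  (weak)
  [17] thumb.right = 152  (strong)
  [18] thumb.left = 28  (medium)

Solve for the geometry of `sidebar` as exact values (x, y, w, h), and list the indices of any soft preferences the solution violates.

sidebar = (x=172, y=8, w=275, h=43)
violated soft preferences: 15, 16

1. sidebar.x = 172  [sidebar.left = thumb.right + 20]
2. sidebar.y = 8  [thumb.top = sidebar.top]
3. sidebar.w = 275  [sidebar.w = status.w]
4. sidebar.h = 43  [status.top = sidebar.bottom + 20]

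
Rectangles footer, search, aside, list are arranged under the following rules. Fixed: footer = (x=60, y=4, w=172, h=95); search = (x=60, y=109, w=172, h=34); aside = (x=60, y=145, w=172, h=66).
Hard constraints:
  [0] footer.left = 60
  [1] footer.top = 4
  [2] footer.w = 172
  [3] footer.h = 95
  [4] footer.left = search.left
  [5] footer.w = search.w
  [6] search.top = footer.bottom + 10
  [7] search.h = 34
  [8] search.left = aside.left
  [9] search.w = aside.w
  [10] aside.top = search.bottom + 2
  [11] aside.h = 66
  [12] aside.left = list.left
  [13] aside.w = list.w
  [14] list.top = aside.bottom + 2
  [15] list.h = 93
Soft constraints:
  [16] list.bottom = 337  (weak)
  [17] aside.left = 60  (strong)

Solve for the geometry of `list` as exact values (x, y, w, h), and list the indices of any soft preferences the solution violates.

1. list.x = 60  [aside.left = list.left]
2. list.w = 172  [aside.w = list.w]
3. list.y = 213  [list.top = aside.bottom + 2]
4. list.h = 93  [list.h = 93]

list = (x=60, y=213, w=172, h=93)
violated soft preferences: 16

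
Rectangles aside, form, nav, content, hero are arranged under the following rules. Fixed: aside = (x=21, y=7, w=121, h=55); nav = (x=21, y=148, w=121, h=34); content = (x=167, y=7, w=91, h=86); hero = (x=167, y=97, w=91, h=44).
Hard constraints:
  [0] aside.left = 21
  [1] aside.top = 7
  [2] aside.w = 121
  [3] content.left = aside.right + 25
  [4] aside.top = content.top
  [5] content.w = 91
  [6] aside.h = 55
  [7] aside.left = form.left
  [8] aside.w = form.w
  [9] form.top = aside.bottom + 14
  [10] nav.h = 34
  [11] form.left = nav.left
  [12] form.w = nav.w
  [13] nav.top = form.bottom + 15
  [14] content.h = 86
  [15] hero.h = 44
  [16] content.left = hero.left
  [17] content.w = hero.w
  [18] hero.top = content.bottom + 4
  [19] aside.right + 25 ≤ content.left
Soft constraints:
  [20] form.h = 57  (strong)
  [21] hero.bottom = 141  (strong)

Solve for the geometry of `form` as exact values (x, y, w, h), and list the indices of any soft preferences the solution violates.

form = (x=21, y=76, w=121, h=57)
violated soft preferences: none

1. form.x = 21  [aside.left = form.left]
2. form.w = 121  [aside.w = form.w]
3. form.y = 76  [form.top = aside.bottom + 14]
4. form.h = 57  [nav.top = form.bottom + 15]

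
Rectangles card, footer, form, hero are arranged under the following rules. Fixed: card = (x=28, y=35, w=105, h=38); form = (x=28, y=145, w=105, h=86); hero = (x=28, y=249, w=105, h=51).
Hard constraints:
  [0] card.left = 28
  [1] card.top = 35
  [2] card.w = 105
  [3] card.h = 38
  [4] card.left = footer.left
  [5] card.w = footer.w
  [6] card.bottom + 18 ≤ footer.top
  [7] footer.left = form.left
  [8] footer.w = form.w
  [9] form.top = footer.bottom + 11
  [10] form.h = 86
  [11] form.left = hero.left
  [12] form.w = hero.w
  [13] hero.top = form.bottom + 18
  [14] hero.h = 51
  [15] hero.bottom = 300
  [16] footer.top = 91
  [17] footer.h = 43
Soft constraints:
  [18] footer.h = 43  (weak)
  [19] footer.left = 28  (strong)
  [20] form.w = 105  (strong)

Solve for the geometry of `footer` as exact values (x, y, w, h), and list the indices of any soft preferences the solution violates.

1. footer.x = 28  [card.left = footer.left]
2. footer.w = 105  [card.w = footer.w]
3. footer.y = 91  [footer.top = 91]
4. footer.h = 43  [footer.h = 43]

footer = (x=28, y=91, w=105, h=43)
violated soft preferences: none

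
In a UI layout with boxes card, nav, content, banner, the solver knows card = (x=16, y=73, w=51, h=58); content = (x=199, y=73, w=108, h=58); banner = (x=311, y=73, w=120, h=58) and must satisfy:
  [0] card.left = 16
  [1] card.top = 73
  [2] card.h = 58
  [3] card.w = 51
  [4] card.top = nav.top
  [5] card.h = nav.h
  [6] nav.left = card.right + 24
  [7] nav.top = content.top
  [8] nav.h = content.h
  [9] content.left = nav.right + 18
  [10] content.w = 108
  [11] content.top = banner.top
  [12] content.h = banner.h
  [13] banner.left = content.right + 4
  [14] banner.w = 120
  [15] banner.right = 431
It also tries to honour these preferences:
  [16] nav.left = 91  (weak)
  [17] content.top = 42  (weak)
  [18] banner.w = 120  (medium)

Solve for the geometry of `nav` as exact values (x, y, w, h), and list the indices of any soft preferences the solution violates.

nav = (x=91, y=73, w=90, h=58)
violated soft preferences: 17

1. nav.y = 73  [card.top = nav.top]
2. nav.h = 58  [card.h = nav.h]
3. nav.x = 91  [nav.left = card.right + 24]
4. nav.w = 90  [content.left = nav.right + 18]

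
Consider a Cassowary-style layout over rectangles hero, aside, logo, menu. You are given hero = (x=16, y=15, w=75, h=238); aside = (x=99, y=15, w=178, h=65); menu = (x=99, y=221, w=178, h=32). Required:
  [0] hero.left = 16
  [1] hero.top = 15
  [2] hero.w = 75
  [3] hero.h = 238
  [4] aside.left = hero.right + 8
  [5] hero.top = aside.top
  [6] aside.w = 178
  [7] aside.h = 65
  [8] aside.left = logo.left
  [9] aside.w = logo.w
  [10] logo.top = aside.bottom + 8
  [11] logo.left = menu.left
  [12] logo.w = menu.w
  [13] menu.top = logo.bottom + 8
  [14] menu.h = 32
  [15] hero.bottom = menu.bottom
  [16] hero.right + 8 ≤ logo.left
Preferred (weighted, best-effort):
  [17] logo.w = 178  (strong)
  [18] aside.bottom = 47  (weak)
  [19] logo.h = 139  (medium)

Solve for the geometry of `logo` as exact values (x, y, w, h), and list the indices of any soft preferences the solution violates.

1. logo.x = 99  [aside.left = logo.left]
2. logo.w = 178  [aside.w = logo.w]
3. logo.y = 88  [logo.top = aside.bottom + 8]
4. logo.h = 125  [menu.top = logo.bottom + 8]

logo = (x=99, y=88, w=178, h=125)
violated soft preferences: 18, 19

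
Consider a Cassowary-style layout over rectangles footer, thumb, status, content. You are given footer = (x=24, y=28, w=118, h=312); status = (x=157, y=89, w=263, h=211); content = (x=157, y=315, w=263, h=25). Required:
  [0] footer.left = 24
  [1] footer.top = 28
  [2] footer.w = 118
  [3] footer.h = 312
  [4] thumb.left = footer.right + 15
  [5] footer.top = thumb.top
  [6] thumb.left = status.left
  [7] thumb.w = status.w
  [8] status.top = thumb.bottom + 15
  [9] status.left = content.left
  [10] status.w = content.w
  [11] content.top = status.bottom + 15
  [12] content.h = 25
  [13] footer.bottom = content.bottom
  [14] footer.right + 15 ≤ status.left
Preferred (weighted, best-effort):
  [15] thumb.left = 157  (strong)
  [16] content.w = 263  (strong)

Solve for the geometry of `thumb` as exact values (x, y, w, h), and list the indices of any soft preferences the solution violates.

1. thumb.x = 157  [thumb.left = footer.right + 15]
2. thumb.y = 28  [footer.top = thumb.top]
3. thumb.w = 263  [thumb.w = status.w]
4. thumb.h = 46  [status.top = thumb.bottom + 15]

thumb = (x=157, y=28, w=263, h=46)
violated soft preferences: none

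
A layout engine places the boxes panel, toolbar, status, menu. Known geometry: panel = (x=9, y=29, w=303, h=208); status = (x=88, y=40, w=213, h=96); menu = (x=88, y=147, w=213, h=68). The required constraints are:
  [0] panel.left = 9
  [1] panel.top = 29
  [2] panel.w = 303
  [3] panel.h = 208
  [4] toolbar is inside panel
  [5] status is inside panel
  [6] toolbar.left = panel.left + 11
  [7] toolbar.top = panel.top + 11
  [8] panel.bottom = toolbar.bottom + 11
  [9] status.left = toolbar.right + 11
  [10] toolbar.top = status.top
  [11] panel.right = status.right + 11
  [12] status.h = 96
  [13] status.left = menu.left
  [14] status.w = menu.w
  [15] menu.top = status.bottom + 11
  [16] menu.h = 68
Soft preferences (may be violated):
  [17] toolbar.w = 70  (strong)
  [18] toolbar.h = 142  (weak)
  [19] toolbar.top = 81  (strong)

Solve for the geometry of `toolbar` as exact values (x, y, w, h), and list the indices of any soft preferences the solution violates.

toolbar = (x=20, y=40, w=57, h=186)
violated soft preferences: 17, 18, 19

1. toolbar.x = 20  [toolbar.left = panel.left + 11]
2. toolbar.y = 40  [toolbar.top = panel.top + 11]
3. toolbar.h = 186  [panel.bottom = toolbar.bottom + 11]
4. toolbar.w = 57  [status.left = toolbar.right + 11]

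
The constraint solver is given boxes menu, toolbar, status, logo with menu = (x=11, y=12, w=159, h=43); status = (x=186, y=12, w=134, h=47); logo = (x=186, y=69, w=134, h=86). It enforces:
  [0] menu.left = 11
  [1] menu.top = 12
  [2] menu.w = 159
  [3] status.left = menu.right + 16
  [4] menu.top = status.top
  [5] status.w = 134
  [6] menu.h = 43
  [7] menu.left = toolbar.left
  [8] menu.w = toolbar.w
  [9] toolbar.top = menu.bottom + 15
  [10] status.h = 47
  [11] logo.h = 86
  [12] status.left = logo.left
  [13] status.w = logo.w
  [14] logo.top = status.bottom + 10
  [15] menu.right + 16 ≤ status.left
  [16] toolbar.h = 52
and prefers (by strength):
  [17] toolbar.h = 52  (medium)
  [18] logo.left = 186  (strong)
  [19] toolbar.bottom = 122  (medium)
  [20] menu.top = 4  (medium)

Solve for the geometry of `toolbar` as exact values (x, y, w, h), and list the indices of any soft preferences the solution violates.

1. toolbar.x = 11  [menu.left = toolbar.left]
2. toolbar.w = 159  [menu.w = toolbar.w]
3. toolbar.y = 70  [toolbar.top = menu.bottom + 15]
4. toolbar.h = 52  [toolbar.h = 52]

toolbar = (x=11, y=70, w=159, h=52)
violated soft preferences: 20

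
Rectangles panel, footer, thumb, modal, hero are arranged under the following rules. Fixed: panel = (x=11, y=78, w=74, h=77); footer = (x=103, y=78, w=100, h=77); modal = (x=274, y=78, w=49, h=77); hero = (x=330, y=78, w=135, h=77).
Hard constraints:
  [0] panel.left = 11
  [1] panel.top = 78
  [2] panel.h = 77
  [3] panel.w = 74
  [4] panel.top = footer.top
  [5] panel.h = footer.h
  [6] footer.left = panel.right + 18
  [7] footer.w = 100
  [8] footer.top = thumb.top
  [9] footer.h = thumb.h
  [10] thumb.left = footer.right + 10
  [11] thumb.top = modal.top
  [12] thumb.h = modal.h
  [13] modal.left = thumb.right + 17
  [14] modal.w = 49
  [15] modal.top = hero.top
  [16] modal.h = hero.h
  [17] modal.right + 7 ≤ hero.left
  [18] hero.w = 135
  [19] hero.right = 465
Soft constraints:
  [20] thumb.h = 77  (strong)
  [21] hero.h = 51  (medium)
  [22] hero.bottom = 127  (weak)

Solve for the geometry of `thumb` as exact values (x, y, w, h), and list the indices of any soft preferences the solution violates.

thumb = (x=213, y=78, w=44, h=77)
violated soft preferences: 21, 22

1. thumb.y = 78  [footer.top = thumb.top]
2. thumb.h = 77  [footer.h = thumb.h]
3. thumb.x = 213  [thumb.left = footer.right + 10]
4. thumb.w = 44  [modal.left = thumb.right + 17]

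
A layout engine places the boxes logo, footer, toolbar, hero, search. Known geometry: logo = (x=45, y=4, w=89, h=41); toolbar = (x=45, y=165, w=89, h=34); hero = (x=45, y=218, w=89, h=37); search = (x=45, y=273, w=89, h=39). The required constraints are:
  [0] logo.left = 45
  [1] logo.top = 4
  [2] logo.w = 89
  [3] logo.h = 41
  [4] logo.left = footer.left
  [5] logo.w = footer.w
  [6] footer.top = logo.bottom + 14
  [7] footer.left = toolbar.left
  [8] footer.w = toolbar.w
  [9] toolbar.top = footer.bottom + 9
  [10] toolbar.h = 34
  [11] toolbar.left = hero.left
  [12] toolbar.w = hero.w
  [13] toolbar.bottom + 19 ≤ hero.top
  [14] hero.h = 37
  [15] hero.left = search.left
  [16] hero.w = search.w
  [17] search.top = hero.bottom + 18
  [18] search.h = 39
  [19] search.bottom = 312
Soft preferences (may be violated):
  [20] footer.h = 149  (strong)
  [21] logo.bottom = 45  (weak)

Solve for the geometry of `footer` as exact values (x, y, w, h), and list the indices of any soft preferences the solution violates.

footer = (x=45, y=59, w=89, h=97)
violated soft preferences: 20

1. footer.x = 45  [logo.left = footer.left]
2. footer.w = 89  [logo.w = footer.w]
3. footer.y = 59  [footer.top = logo.bottom + 14]
4. footer.h = 97  [toolbar.top = footer.bottom + 9]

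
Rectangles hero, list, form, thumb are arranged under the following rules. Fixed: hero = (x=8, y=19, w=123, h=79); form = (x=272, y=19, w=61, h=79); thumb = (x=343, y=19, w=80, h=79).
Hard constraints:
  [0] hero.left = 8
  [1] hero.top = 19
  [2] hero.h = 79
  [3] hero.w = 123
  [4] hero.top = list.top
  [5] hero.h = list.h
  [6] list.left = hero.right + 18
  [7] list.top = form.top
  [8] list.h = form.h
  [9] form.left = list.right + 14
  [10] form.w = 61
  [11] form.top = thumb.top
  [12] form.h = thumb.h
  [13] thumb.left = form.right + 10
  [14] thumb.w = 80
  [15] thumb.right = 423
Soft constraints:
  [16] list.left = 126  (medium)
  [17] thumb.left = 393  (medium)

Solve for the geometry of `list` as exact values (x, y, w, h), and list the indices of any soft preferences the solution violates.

list = (x=149, y=19, w=109, h=79)
violated soft preferences: 16, 17

1. list.y = 19  [hero.top = list.top]
2. list.h = 79  [hero.h = list.h]
3. list.x = 149  [list.left = hero.right + 18]
4. list.w = 109  [form.left = list.right + 14]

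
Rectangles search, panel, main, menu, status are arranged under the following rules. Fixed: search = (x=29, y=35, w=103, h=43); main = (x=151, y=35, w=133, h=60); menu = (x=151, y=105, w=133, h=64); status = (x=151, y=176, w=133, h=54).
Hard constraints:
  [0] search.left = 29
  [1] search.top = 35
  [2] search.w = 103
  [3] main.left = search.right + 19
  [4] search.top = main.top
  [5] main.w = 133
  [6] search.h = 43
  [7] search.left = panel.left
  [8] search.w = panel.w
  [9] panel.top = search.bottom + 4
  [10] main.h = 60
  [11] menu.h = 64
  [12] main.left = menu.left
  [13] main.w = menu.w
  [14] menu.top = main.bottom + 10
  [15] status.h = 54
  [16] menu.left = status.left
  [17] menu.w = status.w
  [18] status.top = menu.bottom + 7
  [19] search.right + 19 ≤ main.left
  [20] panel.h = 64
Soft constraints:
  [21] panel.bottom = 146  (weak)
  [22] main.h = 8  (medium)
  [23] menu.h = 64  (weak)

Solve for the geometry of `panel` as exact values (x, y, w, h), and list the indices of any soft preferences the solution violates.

panel = (x=29, y=82, w=103, h=64)
violated soft preferences: 22

1. panel.x = 29  [search.left = panel.left]
2. panel.w = 103  [search.w = panel.w]
3. panel.y = 82  [panel.top = search.bottom + 4]
4. panel.h = 64  [panel.h = 64]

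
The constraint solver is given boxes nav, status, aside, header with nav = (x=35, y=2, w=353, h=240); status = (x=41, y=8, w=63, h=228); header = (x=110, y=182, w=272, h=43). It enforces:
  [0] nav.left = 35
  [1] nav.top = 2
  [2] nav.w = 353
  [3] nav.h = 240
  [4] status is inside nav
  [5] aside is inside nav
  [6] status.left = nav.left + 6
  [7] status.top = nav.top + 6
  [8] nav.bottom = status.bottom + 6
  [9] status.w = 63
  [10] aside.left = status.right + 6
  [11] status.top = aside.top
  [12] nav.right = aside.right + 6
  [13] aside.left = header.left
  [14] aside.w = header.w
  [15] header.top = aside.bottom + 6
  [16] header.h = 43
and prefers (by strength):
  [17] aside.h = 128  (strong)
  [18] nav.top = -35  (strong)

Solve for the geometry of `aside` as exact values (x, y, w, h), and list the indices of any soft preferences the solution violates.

1. aside.x = 110  [aside.left = status.right + 6]
2. aside.y = 8  [status.top = aside.top]
3. aside.w = 272  [nav.right = aside.right + 6]
4. aside.h = 168  [header.top = aside.bottom + 6]

aside = (x=110, y=8, w=272, h=168)
violated soft preferences: 17, 18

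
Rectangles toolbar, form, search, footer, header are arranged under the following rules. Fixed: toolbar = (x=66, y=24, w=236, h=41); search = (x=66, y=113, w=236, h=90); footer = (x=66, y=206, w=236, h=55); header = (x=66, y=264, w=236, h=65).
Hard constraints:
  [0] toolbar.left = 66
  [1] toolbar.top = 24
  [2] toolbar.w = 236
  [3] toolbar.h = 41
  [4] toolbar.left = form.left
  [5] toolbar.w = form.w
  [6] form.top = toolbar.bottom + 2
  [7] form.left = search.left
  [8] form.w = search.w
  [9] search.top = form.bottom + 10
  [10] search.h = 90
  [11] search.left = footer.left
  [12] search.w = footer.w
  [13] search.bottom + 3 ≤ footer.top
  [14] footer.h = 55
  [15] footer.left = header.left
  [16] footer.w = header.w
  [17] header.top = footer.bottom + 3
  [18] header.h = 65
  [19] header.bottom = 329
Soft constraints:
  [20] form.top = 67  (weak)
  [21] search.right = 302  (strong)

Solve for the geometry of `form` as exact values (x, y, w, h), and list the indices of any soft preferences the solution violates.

1. form.x = 66  [toolbar.left = form.left]
2. form.w = 236  [toolbar.w = form.w]
3. form.y = 67  [form.top = toolbar.bottom + 2]
4. form.h = 36  [search.top = form.bottom + 10]

form = (x=66, y=67, w=236, h=36)
violated soft preferences: none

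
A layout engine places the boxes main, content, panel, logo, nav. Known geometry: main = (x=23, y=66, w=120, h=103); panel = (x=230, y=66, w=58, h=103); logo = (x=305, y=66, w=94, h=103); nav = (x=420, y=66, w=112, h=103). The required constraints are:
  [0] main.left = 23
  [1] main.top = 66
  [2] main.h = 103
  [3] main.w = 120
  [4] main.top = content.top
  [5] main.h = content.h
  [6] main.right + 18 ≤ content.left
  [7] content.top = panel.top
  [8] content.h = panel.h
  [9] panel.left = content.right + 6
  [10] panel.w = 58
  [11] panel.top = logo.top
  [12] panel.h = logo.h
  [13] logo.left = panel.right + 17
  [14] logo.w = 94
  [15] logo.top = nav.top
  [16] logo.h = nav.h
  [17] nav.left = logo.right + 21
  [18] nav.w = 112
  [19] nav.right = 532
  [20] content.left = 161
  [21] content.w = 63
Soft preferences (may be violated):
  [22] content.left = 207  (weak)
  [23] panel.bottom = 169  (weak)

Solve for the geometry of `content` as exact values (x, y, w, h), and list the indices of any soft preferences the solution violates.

1. content.y = 66  [main.top = content.top]
2. content.h = 103  [main.h = content.h]
3. content.x = 161  [content.left = 161]
4. content.w = 63  [content.w = 63]

content = (x=161, y=66, w=63, h=103)
violated soft preferences: 22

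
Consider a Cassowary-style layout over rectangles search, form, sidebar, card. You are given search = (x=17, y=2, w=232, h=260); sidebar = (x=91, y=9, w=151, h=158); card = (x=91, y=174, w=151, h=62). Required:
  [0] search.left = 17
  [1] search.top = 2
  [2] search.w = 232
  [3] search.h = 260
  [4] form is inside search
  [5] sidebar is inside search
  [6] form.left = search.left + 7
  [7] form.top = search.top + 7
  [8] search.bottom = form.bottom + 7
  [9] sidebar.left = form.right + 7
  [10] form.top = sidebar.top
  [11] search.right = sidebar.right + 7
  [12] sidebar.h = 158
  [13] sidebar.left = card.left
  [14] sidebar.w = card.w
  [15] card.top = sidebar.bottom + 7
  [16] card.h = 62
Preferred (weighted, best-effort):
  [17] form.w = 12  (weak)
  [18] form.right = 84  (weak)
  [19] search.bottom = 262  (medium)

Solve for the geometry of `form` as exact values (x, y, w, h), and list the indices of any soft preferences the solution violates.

1. form.x = 24  [form.left = search.left + 7]
2. form.y = 9  [form.top = search.top + 7]
3. form.h = 246  [search.bottom = form.bottom + 7]
4. form.w = 60  [sidebar.left = form.right + 7]

form = (x=24, y=9, w=60, h=246)
violated soft preferences: 17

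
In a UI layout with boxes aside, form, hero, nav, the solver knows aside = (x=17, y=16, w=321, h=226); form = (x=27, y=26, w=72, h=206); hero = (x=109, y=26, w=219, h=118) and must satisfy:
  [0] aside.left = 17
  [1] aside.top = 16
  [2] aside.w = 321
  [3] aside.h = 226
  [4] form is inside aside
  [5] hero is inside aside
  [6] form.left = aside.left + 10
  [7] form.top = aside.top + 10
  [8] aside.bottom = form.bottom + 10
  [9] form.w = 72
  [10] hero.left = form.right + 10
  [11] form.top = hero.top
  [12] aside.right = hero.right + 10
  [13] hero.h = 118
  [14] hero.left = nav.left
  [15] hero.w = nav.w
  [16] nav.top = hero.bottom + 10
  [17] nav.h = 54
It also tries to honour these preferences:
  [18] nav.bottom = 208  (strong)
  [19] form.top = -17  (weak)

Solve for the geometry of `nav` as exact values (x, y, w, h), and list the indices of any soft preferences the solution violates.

1. nav.x = 109  [hero.left = nav.left]
2. nav.w = 219  [hero.w = nav.w]
3. nav.y = 154  [nav.top = hero.bottom + 10]
4. nav.h = 54  [nav.h = 54]

nav = (x=109, y=154, w=219, h=54)
violated soft preferences: 19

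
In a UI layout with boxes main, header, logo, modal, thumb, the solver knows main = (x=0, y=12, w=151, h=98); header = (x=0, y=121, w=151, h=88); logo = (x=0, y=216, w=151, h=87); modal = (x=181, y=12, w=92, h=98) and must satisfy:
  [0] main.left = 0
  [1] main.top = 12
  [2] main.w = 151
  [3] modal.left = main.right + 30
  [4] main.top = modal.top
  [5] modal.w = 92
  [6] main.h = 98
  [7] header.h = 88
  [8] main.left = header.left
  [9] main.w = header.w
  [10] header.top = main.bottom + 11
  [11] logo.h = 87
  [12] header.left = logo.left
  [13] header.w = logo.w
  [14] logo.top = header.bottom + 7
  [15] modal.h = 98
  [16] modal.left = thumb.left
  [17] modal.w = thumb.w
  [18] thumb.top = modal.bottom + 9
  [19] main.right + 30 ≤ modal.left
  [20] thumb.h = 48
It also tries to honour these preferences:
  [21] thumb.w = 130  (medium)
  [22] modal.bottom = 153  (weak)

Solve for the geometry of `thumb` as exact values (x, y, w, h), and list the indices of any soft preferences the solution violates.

thumb = (x=181, y=119, w=92, h=48)
violated soft preferences: 21, 22

1. thumb.x = 181  [modal.left = thumb.left]
2. thumb.w = 92  [modal.w = thumb.w]
3. thumb.y = 119  [thumb.top = modal.bottom + 9]
4. thumb.h = 48  [thumb.h = 48]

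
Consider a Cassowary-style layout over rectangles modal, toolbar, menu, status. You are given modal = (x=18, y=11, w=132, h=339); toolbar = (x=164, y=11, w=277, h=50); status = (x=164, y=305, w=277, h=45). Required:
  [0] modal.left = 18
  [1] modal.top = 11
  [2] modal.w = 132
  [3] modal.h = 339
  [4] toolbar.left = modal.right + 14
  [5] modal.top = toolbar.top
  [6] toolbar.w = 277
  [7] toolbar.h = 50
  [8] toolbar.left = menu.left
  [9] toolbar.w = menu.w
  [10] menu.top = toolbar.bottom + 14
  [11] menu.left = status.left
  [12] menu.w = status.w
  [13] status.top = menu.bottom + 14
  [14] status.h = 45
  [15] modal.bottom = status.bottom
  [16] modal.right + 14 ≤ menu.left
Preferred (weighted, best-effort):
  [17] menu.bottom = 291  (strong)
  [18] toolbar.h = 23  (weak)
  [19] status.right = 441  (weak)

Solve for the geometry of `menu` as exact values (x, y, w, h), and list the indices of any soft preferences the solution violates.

menu = (x=164, y=75, w=277, h=216)
violated soft preferences: 18

1. menu.x = 164  [toolbar.left = menu.left]
2. menu.w = 277  [toolbar.w = menu.w]
3. menu.y = 75  [menu.top = toolbar.bottom + 14]
4. menu.h = 216  [status.top = menu.bottom + 14]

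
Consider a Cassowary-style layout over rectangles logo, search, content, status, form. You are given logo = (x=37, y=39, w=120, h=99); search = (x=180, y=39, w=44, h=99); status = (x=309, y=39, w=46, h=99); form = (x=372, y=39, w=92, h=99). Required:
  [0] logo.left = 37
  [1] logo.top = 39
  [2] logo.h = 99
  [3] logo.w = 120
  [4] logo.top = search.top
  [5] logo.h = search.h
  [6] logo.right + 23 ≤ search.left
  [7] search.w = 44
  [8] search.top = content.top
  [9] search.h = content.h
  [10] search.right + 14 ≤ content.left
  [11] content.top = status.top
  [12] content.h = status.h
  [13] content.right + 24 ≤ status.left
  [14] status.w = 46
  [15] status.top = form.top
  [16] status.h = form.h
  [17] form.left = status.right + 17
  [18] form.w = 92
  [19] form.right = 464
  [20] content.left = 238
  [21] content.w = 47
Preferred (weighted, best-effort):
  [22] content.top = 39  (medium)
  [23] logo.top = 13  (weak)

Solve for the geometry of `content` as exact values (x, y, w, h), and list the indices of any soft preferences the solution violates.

content = (x=238, y=39, w=47, h=99)
violated soft preferences: 23

1. content.y = 39  [search.top = content.top]
2. content.h = 99  [search.h = content.h]
3. content.x = 238  [content.left = 238]
4. content.w = 47  [content.w = 47]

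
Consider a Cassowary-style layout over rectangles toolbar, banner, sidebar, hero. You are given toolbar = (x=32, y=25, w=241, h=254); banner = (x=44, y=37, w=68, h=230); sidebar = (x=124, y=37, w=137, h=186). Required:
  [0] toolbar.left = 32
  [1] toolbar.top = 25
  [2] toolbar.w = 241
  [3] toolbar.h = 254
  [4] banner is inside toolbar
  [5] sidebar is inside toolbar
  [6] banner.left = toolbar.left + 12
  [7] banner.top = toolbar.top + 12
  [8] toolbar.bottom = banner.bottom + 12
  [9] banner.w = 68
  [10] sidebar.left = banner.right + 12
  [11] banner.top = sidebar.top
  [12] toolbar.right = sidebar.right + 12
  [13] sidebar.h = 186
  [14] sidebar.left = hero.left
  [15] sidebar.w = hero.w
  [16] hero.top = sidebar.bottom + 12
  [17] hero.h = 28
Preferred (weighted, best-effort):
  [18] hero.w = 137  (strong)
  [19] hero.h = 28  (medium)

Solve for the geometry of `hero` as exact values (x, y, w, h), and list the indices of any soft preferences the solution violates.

hero = (x=124, y=235, w=137, h=28)
violated soft preferences: none

1. hero.x = 124  [sidebar.left = hero.left]
2. hero.w = 137  [sidebar.w = hero.w]
3. hero.y = 235  [hero.top = sidebar.bottom + 12]
4. hero.h = 28  [hero.h = 28]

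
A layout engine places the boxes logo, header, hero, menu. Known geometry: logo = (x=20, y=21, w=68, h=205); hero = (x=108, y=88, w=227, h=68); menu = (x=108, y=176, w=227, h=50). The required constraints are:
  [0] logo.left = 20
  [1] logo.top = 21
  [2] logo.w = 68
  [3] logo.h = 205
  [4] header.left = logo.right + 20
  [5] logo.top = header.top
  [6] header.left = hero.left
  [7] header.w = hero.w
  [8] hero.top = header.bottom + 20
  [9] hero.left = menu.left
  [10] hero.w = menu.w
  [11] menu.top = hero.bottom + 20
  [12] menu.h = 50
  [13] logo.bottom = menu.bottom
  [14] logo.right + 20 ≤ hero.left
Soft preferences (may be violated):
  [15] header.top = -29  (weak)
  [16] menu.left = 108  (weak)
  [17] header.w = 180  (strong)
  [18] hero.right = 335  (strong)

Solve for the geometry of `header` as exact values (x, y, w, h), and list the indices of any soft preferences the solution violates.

header = (x=108, y=21, w=227, h=47)
violated soft preferences: 15, 17

1. header.x = 108  [header.left = logo.right + 20]
2. header.y = 21  [logo.top = header.top]
3. header.w = 227  [header.w = hero.w]
4. header.h = 47  [hero.top = header.bottom + 20]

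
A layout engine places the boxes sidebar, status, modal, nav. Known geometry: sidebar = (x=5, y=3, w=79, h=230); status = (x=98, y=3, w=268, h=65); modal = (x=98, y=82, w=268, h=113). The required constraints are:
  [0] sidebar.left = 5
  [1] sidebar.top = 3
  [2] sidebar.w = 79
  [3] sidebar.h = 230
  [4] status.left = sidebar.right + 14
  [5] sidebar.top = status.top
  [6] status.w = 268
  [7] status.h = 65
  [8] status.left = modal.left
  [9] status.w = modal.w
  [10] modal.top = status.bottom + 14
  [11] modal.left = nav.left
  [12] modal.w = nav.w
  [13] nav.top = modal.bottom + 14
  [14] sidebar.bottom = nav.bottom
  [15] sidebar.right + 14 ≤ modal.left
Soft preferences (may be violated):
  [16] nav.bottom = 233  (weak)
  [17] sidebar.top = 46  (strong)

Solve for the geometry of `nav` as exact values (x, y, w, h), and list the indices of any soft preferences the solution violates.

1. nav.x = 98  [modal.left = nav.left]
2. nav.w = 268  [modal.w = nav.w]
3. nav.y = 209  [nav.top = modal.bottom + 14]
4. nav.h = 24  [sidebar.bottom = nav.bottom]

nav = (x=98, y=209, w=268, h=24)
violated soft preferences: 17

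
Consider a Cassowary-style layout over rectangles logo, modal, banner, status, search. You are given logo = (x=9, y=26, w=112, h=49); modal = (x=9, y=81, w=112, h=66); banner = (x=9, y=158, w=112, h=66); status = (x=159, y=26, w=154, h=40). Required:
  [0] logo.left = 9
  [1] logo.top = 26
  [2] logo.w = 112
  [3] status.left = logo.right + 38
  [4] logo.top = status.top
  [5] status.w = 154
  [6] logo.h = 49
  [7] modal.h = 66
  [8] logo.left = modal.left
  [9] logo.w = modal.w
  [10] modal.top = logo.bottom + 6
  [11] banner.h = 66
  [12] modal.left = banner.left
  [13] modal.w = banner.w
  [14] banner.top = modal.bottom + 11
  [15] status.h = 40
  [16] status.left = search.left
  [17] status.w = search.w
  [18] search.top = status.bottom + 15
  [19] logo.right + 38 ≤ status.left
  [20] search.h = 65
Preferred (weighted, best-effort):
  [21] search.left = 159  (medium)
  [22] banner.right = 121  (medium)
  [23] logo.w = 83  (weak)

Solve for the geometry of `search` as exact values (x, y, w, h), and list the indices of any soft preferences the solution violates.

search = (x=159, y=81, w=154, h=65)
violated soft preferences: 23

1. search.x = 159  [status.left = search.left]
2. search.w = 154  [status.w = search.w]
3. search.y = 81  [search.top = status.bottom + 15]
4. search.h = 65  [search.h = 65]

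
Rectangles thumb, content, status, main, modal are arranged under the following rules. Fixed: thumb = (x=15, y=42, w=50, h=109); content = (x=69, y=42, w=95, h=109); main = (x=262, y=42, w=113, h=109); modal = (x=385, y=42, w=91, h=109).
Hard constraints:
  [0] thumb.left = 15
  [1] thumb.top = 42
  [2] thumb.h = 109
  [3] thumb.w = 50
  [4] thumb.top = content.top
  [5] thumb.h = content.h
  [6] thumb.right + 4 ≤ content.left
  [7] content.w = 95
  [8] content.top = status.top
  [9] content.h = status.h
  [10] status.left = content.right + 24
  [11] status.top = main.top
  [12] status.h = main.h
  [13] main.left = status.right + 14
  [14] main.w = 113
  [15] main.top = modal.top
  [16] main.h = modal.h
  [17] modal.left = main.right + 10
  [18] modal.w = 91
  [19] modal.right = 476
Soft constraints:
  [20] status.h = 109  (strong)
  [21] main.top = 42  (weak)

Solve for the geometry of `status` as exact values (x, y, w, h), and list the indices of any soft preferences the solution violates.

status = (x=188, y=42, w=60, h=109)
violated soft preferences: none

1. status.y = 42  [content.top = status.top]
2. status.h = 109  [content.h = status.h]
3. status.x = 188  [status.left = content.right + 24]
4. status.w = 60  [main.left = status.right + 14]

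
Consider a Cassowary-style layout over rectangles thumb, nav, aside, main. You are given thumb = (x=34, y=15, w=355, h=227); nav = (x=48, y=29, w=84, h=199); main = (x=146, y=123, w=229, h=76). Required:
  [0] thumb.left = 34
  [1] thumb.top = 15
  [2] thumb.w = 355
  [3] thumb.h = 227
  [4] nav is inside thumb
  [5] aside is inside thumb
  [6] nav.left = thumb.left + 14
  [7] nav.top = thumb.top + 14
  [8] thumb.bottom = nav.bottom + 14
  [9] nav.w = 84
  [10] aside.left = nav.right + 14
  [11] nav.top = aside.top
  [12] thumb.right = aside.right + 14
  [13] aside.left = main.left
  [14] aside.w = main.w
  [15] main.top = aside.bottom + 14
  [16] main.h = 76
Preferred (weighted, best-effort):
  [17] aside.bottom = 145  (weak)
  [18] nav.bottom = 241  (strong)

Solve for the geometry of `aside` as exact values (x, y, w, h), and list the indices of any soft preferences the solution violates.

aside = (x=146, y=29, w=229, h=80)
violated soft preferences: 17, 18

1. aside.x = 146  [aside.left = nav.right + 14]
2. aside.y = 29  [nav.top = aside.top]
3. aside.w = 229  [thumb.right = aside.right + 14]
4. aside.h = 80  [main.top = aside.bottom + 14]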